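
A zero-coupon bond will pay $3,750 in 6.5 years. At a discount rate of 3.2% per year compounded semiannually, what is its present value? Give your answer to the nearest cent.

$3,050.80

Growth factor = (1 + 0.016)^13 ≈ 1.229187693.
P = 3,750/1.229187693 ≈ 3,050.7953.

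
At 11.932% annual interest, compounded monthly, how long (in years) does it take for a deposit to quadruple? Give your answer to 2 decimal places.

11.68 years

(1 + 0.00994333)^(12t) = 4.
12t = ln 4 / ln(1 + 0.00994333) ≈ 1.3863/0.00989422 ≈ 140.1115.
t ≈ 11.6760.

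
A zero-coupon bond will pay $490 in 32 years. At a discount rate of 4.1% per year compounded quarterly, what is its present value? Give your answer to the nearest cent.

Growth factor = (1 + 0.01025)^128 ≈ 3.68887523.
P = 490/3.68887523 ≈ 132.8318.

$132.83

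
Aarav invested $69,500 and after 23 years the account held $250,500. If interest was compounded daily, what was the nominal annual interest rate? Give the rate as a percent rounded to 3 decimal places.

5.575%

(1 + r/365)^8395 = 250,500/69,500 = 3.60432.
1 + r/365 = 3.60432^(1/8395) ≈ 1.000153, so r/365 ≈ 0.000152737.
r ≈ 365·0.000152737 = 5.57491%.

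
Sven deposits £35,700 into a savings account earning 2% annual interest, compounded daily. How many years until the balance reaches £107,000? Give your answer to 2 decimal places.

We need (1 + 0.0000547945)^(365t) = 2.9972, so 365t = ln 2.9972 / ln 1.000055 ≈ 20033.1750.
t ≈ 20033.1750/365 = 54.8854 years.

54.89 years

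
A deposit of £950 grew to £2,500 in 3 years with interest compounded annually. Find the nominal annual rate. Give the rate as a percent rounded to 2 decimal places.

38.06%

(1 + r)^3 = 2,500/950 = 2.63158.
1 + r = 2.63158^(1/3) ≈ 1.380614, so r ≈ 0.380614.
r ≈ 38.06136%.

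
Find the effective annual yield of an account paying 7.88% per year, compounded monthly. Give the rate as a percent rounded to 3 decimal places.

One year is 12 periods at 0.00656667 each: (1 + 0.00656667)^12 ≈ 1.081709.
EAR = 1.081709 − 1 ≈ 8.17092%.

8.171%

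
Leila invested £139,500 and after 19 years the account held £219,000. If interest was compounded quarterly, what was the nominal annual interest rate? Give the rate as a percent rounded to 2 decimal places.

(1 + r/4)^76 = 219,000/139,500 = 1.56989.
1 + r/4 = 1.56989^(1/76) ≈ 1.005952, so r/4 ≈ 0.00595195.
r ≈ 4·0.00595195 = 2.38078%.

2.38%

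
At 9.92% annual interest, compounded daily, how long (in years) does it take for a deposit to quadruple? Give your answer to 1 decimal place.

14.0 years

(1 + 0.000271781)^(365t) = 4.
365t = ln 4 / ln(1 + 0.000271781) ≈ 1.3863/0.000271744 ≈ 5101.4738.
t ≈ 13.9766.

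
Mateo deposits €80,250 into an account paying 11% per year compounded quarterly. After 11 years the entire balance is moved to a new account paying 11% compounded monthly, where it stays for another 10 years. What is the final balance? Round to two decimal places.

€791,394.88

Phase 1: 80,250·(1 + 0.0275)^44 ≈ 264,755.8623.
Phase 2: 264,755.8623·(1 + 0.11/12)^120 ≈ 791,394.8808.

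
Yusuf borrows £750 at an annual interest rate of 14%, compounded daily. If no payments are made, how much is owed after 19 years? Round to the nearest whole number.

Periodic rate = 14%/365 = 0.000383562; periods = 365·19 = 6935.
A = 750·(1 + 0.14/365)^6935 ≈ 750·14.288999756 ≈ 10,716.7498.

£10,717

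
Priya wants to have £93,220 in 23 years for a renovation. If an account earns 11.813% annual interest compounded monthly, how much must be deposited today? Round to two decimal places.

£6,241.74

Growth factor = (1 + 0.11813/12)^276 ≈ 14.934946531.
P = 93,220/14.934946531 ≈ 6,241.7364.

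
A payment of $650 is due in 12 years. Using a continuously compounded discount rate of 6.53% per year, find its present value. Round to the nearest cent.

$296.89

P = A·e^(−rt) = 650·e^(−0.7836).
e^(−0.7836) ≈ 0.456758717, so P ≈ 296.8932.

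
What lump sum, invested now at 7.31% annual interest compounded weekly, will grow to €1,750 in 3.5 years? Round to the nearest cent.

Growth factor = (1 + 0.0731/52)^182 ≈ 1.291326953.
P = 1,750/1.291326953 ≈ 1,355.1951.

€1,355.20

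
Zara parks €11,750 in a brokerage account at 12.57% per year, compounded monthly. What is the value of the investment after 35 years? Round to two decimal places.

€934,928.93

Periodic rate = 12.57%/12 = 0.010475; periods = 12·35 = 420.
A = 11,750·(1 + 0.010475)^420 ≈ 11,750·79.5684197811 ≈ 934,928.9324.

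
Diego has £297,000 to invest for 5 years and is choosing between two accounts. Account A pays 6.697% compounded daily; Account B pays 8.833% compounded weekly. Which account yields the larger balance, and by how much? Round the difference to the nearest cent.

A: (1 + 0.06697/365)^1825 ≈ 1.39768777885, so 297,000 × 1.39768777885 ≈ 415,113.2703.
B: (1 + 0.08833/52)^260 ≈ 1.55468867877, so 297,000 × 1.55468867877 ≈ 461,742.5376.
Difference ≈ 46,629.2673 in favor of B.

Account B, by £46,629.27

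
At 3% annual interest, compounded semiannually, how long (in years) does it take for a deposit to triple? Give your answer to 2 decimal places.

(1 + 0.015)^(2t) = 3.
2t = ln 3 / ln(1 + 0.015) ≈ 1.0986/0.0148886 ≈ 73.7888.
t ≈ 36.8944.

36.89 years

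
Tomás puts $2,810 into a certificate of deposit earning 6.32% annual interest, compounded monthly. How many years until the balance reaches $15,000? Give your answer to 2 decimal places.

We need (1 + 0.00526667)^(12t) = 5.3381, so 12t = ln 5.3381 / ln 1.005267 ≈ 318.8492.
t ≈ 318.8492/12 = 26.5708 years.

26.57 years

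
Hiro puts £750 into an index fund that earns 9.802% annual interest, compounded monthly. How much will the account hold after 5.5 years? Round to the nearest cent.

Periodic rate = 9.802%/12 = 0.00816833; periods = 12·5.5 = 66.
A = 750·(1 + 0.09802/12)^66 ≈ 750·1.710729867 ≈ 1,283.0474.

£1,283.05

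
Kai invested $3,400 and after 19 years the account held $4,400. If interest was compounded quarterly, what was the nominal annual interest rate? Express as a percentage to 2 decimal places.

1.36%

The 76-period growth factor is 4,400/3,400 = 1.29412.
r/4 = 1.29412^(1/76) − 1 ≈ 0.00339825, so r ≈ 4·0.00339825 = 1.35930%.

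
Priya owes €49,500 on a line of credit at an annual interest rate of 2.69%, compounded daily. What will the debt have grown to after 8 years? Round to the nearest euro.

€61,385

Periodic rate = 2.69%/365 = 0.0000736986; periods = 365·8 = 2920.
A = 49,500·(1 + 0.0269/365)^2920 ≈ 49,500·1.2401000606 ≈ 61,384.9530.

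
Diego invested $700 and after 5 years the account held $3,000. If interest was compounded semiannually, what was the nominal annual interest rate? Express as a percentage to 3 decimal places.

(1 + r/2)^10 = 3,000/700 = 4.28571.
1 + r/2 = 4.28571^(1/10) ≈ 1.156651, so r/2 ≈ 0.156651.
r ≈ 2·0.156651 = 31.33019%.

31.330%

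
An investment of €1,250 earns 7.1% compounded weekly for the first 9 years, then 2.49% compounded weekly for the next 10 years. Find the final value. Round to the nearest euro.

After 9 years at 7.1%: 1,250 × 1.893759783 ≈ 2,367.1997.
Then 10 years at 2.49%: 2,367.1997 × 1.282665587 ≈ 3,036.3256.

€3,036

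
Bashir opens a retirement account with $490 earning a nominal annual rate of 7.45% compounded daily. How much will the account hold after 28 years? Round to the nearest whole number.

Periodic rate = 7.45%/365 = 0.00020411; periods = 365·28 = 10220.
A = 490·(1 + 0.0745/365)^10220 ≈ 490·8.050926216 ≈ 3,944.9538.

$3,945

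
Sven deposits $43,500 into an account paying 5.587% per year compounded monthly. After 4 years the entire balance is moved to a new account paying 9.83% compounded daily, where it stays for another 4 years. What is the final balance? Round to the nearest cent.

$80,549.30

After 4 years at 5.587%: 43,500 × 1.2497722895 ≈ 54,365.0946.
Then 4 years at 9.83%: 54,365.0946 × 1.4816362659 ≈ 80,549.2958.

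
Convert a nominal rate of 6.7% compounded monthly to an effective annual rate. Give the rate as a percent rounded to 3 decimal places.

6.910%

EAR = (1 + 6.7%/12)^12 − 1 = (1 + 0.00558333)^12 − 1.
(1 + 0.00558333)^12 ≈ 1.069096, so EAR ≈ 6.90962%.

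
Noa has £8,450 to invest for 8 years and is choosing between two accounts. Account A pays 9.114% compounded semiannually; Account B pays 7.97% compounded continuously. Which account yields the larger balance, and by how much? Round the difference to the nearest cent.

A: (1 + 0.04557)^16 ≈ 2.0400923167, so 8,450 × 2.0400923167 ≈ 17,238.7801.
B: e^(0.0797·8) = e^0.6376 ≈ 1.8919347827, so 8,450 × 1.8919347827 ≈ 15,986.8489.
Difference ≈ 1,251.9312 in favor of A.

Account A, by £1,251.93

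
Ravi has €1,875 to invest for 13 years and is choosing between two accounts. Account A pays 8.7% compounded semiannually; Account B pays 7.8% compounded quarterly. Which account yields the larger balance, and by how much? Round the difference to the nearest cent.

Account A, by €554.46

Account A growth factor: (1 + 0.0435)^26 ≈ 3.025546196; balance ≈ 5,672.8991.
Account B growth factor: (1 + 0.0195)^52 ≈ 2.729832286; balance ≈ 5,118.4355.
Account A is larger by 554.4636.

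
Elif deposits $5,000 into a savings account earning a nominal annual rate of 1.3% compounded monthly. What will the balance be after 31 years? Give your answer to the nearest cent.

Periodic rate = 1.3%/12 = 0.00108333; periods = 12·31 = 372.
A = 5,000·(1 + 0.013/12)^372 ≈ 5,000·1.495980532 ≈ 7,479.9027.

$7,479.90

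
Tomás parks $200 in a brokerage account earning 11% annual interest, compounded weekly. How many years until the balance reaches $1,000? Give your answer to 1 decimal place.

14.6 years

(1 + 0.00211538)^(52t) = 1,000/200 = 5.
52t·ln(1 + 0.00211538) = ln(5); 52t = 1.6094/0.00211315 ≈ 761.6296.
t ≈ 14.6467 years.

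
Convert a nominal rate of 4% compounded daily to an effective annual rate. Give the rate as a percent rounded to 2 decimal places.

One year is 365 periods at 0.000109589 each: (1 + 0.000109589)^365 ≈ 1.040808.
EAR = 1.040808 − 1 ≈ 4.08085%.

4.08%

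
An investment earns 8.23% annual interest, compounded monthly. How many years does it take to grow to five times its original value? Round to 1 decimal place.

19.6 years

(1 + 0.00685833)^(12t) = 5.
12t = ln 5 / ln(1 + 0.00685833) ≈ 1.6094/0.00683492 ≈ 235.4728.
t ≈ 19.6227.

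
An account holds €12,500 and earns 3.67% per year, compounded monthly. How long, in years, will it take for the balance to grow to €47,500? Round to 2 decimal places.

36.43 years

We need (1 + 0.00305833)^(12t) = 3.8, so 12t = ln 3.8 / ln 1.003058 ≈ 437.1798.
t ≈ 437.1798/12 = 36.4316 years.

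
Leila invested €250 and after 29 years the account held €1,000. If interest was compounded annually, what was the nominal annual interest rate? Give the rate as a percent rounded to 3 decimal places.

(1 + r)^29 = 1,000/250 = 4.
1 + r = 4^(1/29) ≈ 1.048964, so r ≈ 0.0489643.
r ≈ 4.89643%.

4.896%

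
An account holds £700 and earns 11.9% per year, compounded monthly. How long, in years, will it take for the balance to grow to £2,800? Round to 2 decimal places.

(1 + 0.00991667)^(12t) = 2,800/700 = 4.
12t·ln(1 + 0.00991667) = ln(4); 12t = 1.3863/0.00986782 ≈ 140.4864.
t ≈ 11.7072 years.

11.71 years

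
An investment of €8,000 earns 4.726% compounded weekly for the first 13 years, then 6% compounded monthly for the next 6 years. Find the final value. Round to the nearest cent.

Phase 1: 8,000·(1 + 0.04726/52)^676 ≈ 14,783.9558.
Phase 2: 14,783.9558·(1 + 0.005)^72 ≈ 21,171.2793.

€21,171.28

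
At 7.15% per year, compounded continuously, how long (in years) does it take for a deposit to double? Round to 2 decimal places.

e^(0.0715t) = 2, so 0.0715t = ln 2 ≈ 0.69315.
t ≈ 0.69315/0.0715 ≈ 9.6944.

9.69 years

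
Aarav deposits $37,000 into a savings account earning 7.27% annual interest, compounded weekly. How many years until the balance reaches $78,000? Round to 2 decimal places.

(1 + 0.00139808)^(52t) = 78,000/37,000 = 2.1081.
52t·ln(1 + 0.00139808) = ln(2.1081); 52t = 0.74579/0.0013971 ≈ 533.8134.
t ≈ 10.2656 years.

10.27 years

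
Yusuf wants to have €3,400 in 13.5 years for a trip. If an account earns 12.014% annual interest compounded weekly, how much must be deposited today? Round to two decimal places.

€672.84

Periodic rate = 12.014%/52 = 0.00231038; 702 periods.
P = 3,400/(1 + 0.12014/52)^702 ≈ 3,400/5.053187771 ≈ 672.8426.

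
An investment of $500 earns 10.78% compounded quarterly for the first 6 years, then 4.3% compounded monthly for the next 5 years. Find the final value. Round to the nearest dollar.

Phase 1: 500·(1 + 0.02695)^24 ≈ 946.5710.
Phase 2: 946.5710·(1 + 0.043/12)^60 ≈ 1,173.1664.

$1,173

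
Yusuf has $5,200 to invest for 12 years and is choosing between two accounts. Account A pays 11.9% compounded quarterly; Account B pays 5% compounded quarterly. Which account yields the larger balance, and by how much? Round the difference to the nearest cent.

Account A, by $11,798.94

Account A growth factor: (1 + 0.02975)^48 ≈ 4.0843827203; balance ≈ 21,238.7901.
Account B growth factor: (1 + 0.0125)^48 ≈ 1.815354853; balance ≈ 9,439.8452.
Account A is larger by 11,798.9449.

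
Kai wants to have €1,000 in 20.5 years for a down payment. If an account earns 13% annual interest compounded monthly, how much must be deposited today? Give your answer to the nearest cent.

€70.60

Periodic rate = 13%/12 = 0.0108333; 246 periods.
P = 1,000/(1 + 0.13/12)^246 ≈ 1,000/14.1634967 ≈ 70.6040.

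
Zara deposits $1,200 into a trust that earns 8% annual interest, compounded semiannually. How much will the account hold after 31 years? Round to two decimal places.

$13,653.63

Periodic rate = 8%/2 = 0.04; periods = 2·31 = 62.
A = 1,200·(1 + 0.04)^62 ≈ 1,200·11.378029005 ≈ 13,653.6348.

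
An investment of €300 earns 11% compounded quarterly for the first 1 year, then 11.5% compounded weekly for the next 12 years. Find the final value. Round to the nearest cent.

Phase 1: 300·(1 + 0.0275)^4 ≈ 334.3864.
Phase 2: 334.3864·(1 + 0.115/52)^624 ≈ 1,327.1292.

€1,327.13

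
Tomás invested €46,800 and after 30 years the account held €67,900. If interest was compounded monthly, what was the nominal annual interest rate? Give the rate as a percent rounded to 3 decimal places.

1.241%

The 360-period growth factor is 67,900/46,800 = 1.45085.
r/12 = 1.45085^(1/360) − 1 ≈ 0.00103429, so r ≈ 12·0.00103429 = 1.24115%.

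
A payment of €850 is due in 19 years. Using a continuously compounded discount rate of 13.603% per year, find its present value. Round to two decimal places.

P = A·e^(−rt) = 850·e^(−2.58457).
e^(−2.58457) ≈ 0.0754285069, so P ≈ 64.1142.

€64.11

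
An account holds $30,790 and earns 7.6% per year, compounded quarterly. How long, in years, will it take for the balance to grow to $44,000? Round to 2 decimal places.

4.74 years

We need (1 + 0.019)^(4t) = 1.429, so 4t = ln 1.429 / ln 1.019 ≈ 18.9674.
t ≈ 18.9674/4 = 4.7418 years.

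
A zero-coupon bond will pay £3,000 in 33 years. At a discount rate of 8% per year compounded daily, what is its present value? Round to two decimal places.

£214.15

Growth factor = (1 + 0.08/365)^12045 ≈ 14.00915056.
P = 3,000/14.00915056 ≈ 214.1457.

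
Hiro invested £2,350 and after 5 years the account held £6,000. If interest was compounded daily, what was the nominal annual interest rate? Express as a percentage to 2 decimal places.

18.75%

(1 + r/365)^1825 = 6,000/2,350 = 2.55319.
1 + r/365 = 2.55319^(1/1825) ≈ 1.000514, so r/365 ≈ 0.000513745.
r ≈ 365·0.000513745 = 18.75170%.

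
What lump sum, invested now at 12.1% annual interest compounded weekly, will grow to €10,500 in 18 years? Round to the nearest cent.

Periodic rate = 12.1%/52 = 0.00232692; 936 periods.
P = 10,500/(1 + 0.121/52)^936 ≈ 10,500/8.8063222841 ≈ 1,192.3252.

€1,192.33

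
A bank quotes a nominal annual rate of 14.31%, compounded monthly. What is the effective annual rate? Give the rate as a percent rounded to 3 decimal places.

EAR = (1 + 14.31%/12)^12 − 1 = (1 + 0.011925)^12 − 1.
(1 + 0.011925)^12 ≈ 1.152869, so EAR ≈ 15.28689%.

15.287%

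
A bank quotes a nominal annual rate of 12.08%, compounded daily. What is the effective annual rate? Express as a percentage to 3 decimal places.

12.838%

One year is 365 periods at 0.000330959 each: (1 + 0.000330959)^365 ≈ 1.128377.
EAR = 1.128377 − 1 ≈ 12.83767%.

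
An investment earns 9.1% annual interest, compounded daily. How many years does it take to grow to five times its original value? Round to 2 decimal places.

17.69 years

(1 + 0.000249315)^(365t) = 5.
365t = ln 5 / ln(1 + 0.000249315) ≈ 1.6094/0.000249284 ≈ 6456.2425.
t ≈ 17.6883.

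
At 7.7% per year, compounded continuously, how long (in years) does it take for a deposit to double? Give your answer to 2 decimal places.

9.00 years

e^(0.077t) = 2, so 0.077t = ln 2 ≈ 0.69315.
t ≈ 0.69315/0.077 ≈ 9.0019.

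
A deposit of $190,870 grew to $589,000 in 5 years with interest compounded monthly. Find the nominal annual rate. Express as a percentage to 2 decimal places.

22.75%

(1 + r/12)^60 = 589,000/190,870 = 3.08587.
1 + r/12 = 3.08587^(1/60) ≈ 1.018958, so r/12 ≈ 0.018958.
r ≈ 12·0.018958 = 22.74963%.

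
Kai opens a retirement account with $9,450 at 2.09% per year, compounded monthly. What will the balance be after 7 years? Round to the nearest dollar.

$10,937

Growth factor = (1 + 0.0209/12)^84 ≈ 1.157396105.
A ≈ 9,450 × 1.157396105 ≈ 10,937.3932.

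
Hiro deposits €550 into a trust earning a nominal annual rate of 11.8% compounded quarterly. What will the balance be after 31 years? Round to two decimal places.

Growth factor = (1 + 0.0295)^124 ≈ 36.784725395.
A ≈ 550 × 36.784725395 ≈ 20,231.5990.

€20,231.60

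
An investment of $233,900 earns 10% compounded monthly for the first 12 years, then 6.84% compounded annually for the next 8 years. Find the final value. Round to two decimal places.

Phase 1: 233,900·(1 + 0.1/12)^144 ≈ 772,723.4935.
Phase 2: 772,723.4935·(1 + 0.0684)^8 ≈ 1,311,883.1420.

$1,311,883.14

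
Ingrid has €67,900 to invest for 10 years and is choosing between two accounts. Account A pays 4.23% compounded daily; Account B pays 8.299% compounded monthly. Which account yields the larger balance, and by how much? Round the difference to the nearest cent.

A: (1 + 0.0423/365)^3650 ≈ 1.5264968827, so 67,900 × 1.5264968827 ≈ 103,649.1383.
B: (1 + 0.08299/12)^120 ≈ 2.28654841399, so 67,900 × 2.28654841399 ≈ 155,256.6373.
Difference ≈ 51,607.4990 in favor of B.

Account B, by €51,607.50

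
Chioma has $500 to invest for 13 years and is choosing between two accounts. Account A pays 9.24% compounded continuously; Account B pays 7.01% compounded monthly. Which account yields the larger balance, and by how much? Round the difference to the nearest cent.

Account A, by $421.57

Account A growth factor: e^(0.0924·13) = e^1.2012 ≈ 3.324103454; balance ≈ 1,662.0517.
Account B growth factor: (1 + 0.0701/12)^156 ≈ 2.480967402; balance ≈ 1,240.4837.
Account A is larger by 421.5680.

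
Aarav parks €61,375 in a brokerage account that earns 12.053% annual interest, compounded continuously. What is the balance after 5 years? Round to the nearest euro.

€112,129

A = P·e^(rt) = 61,375·e^(0.12053·5) = 61,375·e^0.60265.
e^0.60265 ≈ 1.82695381878, so A ≈ 112,129.2906.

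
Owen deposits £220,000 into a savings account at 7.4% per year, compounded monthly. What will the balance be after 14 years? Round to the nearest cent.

£617,973.94

Growth factor = (1 + 0.074/12)^168 ≈ 2.80897244487.
A ≈ 220,000 × 2.80897244487 ≈ 617,973.9379.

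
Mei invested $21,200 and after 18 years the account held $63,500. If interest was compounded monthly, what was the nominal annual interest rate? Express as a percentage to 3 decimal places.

The 216-period growth factor is 63,500/21,200 = 2.99528.
r/12 = 2.99528^(1/216) − 1 ≈ 0.0050918, so r ≈ 12·0.0050918 = 6.11016%.

6.110%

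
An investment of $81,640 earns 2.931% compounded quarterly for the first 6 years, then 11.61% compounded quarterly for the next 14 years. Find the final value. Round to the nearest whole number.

$482,894

Phase 1: 81,640·(1 + 0.0073275)^24 ≈ 97,274.6247.
Phase 2: 97,274.6247·(1 + 0.029025)^56 ≈ 482,893.5676.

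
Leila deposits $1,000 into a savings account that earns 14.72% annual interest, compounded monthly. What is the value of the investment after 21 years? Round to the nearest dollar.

$21,594

Periodic rate = 14.72%/12 = 0.0122667; periods = 12·21 = 252.
A = 1,000·(1 + 0.1472/12)^252 ≈ 1,000·21.593541662 ≈ 21,593.5417.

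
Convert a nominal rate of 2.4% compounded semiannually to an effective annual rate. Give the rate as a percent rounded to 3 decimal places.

EAR = (1 + 2.4%/2)^2 − 1 = (1 + 0.012)^2 − 1.
(1 + 0.012)^2 ≈ 1.024144, so EAR ≈ 2.41440%.

2.414%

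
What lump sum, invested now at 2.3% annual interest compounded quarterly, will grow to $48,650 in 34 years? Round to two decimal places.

$22,306.80

Periodic rate = 2.3%/4 = 0.00575; 136 periods.
P = 48,650/(1 + 0.00575)^136 ≈ 48,650/2.1809494975 ≈ 22,306.7981.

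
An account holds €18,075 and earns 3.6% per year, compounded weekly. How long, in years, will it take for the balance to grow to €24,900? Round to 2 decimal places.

(1 + 0.000692308)^(52t) = 24,900/18,075 = 1.3776.
52t·ln(1 + 0.000692308) = ln(1.3776); 52t = 0.32034/0.000692068 ≈ 462.8706.
t ≈ 8.9014 years.

8.90 years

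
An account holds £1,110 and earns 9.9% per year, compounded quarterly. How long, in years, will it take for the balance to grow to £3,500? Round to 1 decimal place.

(1 + 0.02475)^(4t) = 3,500/1,110 = 3.1532.
4t·ln(1 + 0.02475) = ln(3.1532); 4t = 1.1484/0.0244487 ≈ 46.9720.
t ≈ 11.7430 years.

11.7 years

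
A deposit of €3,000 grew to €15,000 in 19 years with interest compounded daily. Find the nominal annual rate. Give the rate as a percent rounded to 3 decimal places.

8.472%

The 6935-period growth factor is 15,000/3,000 = 5.
r/365 = 5^(1/6935) − 1 ≈ 0.000232102, so r ≈ 365·0.000232102 = 8.47171%.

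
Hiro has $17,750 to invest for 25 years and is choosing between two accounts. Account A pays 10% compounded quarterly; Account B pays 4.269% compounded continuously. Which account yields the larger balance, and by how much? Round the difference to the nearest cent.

Account A, by $158,087.59

A: (1 + 0.025)^100 ≈ 11.8137163511, so 17,750 × 11.8137163511 ≈ 209,693.4652.
B: e^(0.04269·25) = e^1.06725 ≈ 2.90737322, so 17,750 × 2.90737322 ≈ 51,605.8747.
Difference ≈ 158,087.5906 in favor of A.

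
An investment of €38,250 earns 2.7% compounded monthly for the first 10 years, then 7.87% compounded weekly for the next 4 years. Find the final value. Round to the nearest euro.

€68,608

Phase 1: 38,250·(1 + 0.00225)^120 ≈ 50,090.9456.
Phase 2: 50,090.9456·(1 + 0.0787/52)^208 ≈ 68,607.5294.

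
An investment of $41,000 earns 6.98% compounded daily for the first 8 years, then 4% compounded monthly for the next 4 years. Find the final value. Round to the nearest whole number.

$84,070

Phase 1: 41,000·(1 + 0.0698/365)^2920 ≈ 71,658.9946.
Phase 2: 71,658.9946·(1 + 0.04/12)^48 ≈ 84,070.2371.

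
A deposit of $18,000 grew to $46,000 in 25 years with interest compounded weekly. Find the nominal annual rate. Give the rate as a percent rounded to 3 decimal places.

3.754%

(1 + r/52)^1300 = 46,000/18,000 = 2.55556.
1 + r/52 = 2.55556^(1/1300) ≈ 1.000722, so r/52 ≈ 0.000722006.
r ≈ 52·0.000722006 = 3.75443%.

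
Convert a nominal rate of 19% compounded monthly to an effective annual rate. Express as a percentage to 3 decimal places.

EAR = (1 + 19%/12)^12 − 1 = (1 + 0.0158333)^12 − 1.
(1 + 0.0158333)^12 ≈ 1.207451, so EAR ≈ 20.74510%.

20.745%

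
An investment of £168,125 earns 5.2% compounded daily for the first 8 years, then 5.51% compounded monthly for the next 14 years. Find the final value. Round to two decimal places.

After 8 years at 5.2%: 168,125 × 1.51584095374 ≈ 254,850.7603.
Then 14 years at 5.51%: 254,850.7603 × 2.15897678068 ≈ 550,216.8741.

£550,216.87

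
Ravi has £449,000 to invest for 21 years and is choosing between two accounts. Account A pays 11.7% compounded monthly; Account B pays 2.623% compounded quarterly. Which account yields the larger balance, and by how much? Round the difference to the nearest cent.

Account A, by £4,400,253.99

A: (1 + 0.00975)^252 ≈ 11.53169598004, so 449,000 × 11.53169598004 ≈ 5,177,731.4950.
B: (1 + 0.0065575)^84 ≈ 1.73157573405, so 449,000 × 1.73157573405 ≈ 777,477.5046.
Difference ≈ 4,400,253.9905 in favor of A.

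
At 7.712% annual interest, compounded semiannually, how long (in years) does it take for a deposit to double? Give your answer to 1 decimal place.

9.2 years

(1 + 0.03856)^(2t) = 2.
2t = ln 2 / ln(1 + 0.03856) ≈ 0.69315/0.0378351 ≈ 18.3202.
t ≈ 9.1601.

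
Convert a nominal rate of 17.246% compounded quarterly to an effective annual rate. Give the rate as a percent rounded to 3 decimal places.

One year is 4 periods at 0.043115 each: (1 + 0.043115)^4 ≈ 1.183937.
EAR = 1.183937 − 1 ≈ 18.39375%.

18.394%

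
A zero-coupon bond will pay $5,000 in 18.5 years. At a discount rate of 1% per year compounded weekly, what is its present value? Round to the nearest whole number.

Periodic rate = 1%/52 = 0.000192308; 962 periods.
P = 5,000/(1 + 0.01/52)^962 ≈ 5,000/1.20319704 ≈ 4,155.5953.

$4,156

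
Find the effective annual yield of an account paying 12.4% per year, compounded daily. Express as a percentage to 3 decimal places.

EAR = (1 + 12.4%/365)^365 − 1 = (1 + 0.000339726)^365 − 1.
(1 + 0.000339726)^365 ≈ 1.131992, so EAR ≈ 13.19920%.

13.199%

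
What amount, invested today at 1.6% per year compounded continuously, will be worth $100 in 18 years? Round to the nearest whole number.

$75

P = A·e^(−rt) = 100·e^(−0.288).
e^(−0.288) ≈ 0.74976159, so P ≈ 74.9762.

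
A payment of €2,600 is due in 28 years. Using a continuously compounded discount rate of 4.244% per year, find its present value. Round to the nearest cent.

€792.31

P = A·e^(−rt) = 2,600·e^(−1.18832).
e^(−1.18832) ≈ 0.3047327853, so P ≈ 792.3052.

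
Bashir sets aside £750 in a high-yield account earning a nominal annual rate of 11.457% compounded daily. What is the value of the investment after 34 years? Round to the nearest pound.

£36,859

Periodic rate = 11.457%/365 = 0.00031389; periods = 365·34 = 12410.
A = 750·(1 + 0.11457/365)^12410 ≈ 750·49.14468816 ≈ 36,858.5161.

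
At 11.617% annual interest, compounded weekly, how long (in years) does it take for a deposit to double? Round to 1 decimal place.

6.0 years

(1 + 0.00223404)^(52t) = 2.
52t = ln 2 / ln(1 + 0.00223404) ≈ 0.69315/0.00223155 ≈ 310.6129.
t ≈ 5.9733.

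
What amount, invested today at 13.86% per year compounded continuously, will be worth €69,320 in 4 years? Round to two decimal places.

P = A·e^(−rt) = 69,320·e^(−0.5544).
e^(−0.5544) ≈ 0.57441680791, so P ≈ 39,818.5731.

€39,818.57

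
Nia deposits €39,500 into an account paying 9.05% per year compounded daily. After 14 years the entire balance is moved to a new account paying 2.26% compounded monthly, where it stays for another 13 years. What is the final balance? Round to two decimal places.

Phase 1: 39,500·(1 + 0.0905/365)^5110 ≈ 140,210.3261.
Phase 2: 140,210.3261·(1 + 0.0226/12)^156 ≈ 188,042.3700.

€188,042.37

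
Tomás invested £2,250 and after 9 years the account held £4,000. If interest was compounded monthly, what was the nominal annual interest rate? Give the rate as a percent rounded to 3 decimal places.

(1 + r/12)^108 = 4,000/2,250 = 1.77778.
1 + r/12 = 1.77778^(1/108) ≈ 1.005342, so r/12 ≈ 0.00534166.
r ≈ 12·0.00534166 = 6.40999%.

6.410%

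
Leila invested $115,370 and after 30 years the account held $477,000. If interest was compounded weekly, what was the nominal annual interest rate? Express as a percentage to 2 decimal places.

4.73%

The 1560-period growth factor is 477,000/115,370 = 4.13452.
r/52 = 4.13452^(1/1560) − 1 ≈ 0.000910268, so r ≈ 52·0.000910268 = 4.73339%.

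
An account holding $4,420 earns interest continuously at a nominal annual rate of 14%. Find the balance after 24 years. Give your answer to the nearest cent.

A = P·e^(rt) = 4,420·e^(0.14·24) = 4,420·e^3.36.
e^3.36 ≈ 28.7891908792, so A ≈ 127,248.2237.

$127,248.22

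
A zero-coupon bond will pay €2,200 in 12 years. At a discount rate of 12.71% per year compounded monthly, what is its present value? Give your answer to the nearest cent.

Periodic rate = 12.71%/12 = 0.0105917; 144 periods.
P = 2,200/(1 + 0.1271/12)^144 ≈ 2,200/4.559346855 ≈ 482.5253.

€482.53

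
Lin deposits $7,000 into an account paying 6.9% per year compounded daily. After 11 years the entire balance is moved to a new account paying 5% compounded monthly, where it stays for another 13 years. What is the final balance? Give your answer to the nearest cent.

$28,602.32

Phase 1: 7,000·(1 + 0.069/365)^4015 ≈ 14,951.9005.
Phase 2: 14,951.9005·(1 + 0.05/12)^156 ≈ 28,602.3248.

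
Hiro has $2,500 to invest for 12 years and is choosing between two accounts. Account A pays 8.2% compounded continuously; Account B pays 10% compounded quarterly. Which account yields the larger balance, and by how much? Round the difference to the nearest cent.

Account A growth factor: e^(0.082·12) = e^0.984 ≈ 2.675135411; balance ≈ 6,687.8385.
Account B growth factor: (1 + 0.025)^48 ≈ 3.271489561; balance ≈ 8,178.7239.
Account B is larger by 1,490.8854.

Account B, by $1,490.89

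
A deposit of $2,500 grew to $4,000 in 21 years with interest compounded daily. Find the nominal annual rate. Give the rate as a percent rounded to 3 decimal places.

(1 + r/365)^7665 = 4,000/2,500 = 1.6.
1 + r/365 = 1.6^(1/7665) ≈ 1.000061, so r/365 ≈ 0.00006132.
r ≈ 365·0.00006132 = 2.23818%.

2.238%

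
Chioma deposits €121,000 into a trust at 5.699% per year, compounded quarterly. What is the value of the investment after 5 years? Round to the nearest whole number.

€160,570

Growth factor = (1 + 0.0142475)^20 ≈ 1.32702442919.
A ≈ 121,000 × 1.32702442919 ≈ 160,569.9559.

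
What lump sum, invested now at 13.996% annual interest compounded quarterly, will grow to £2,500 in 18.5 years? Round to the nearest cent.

£196.18

Growth factor = (1 + 0.03499)^74 ≈ 12.74310827.
P = 2,500/12.74310827 ≈ 196.1845.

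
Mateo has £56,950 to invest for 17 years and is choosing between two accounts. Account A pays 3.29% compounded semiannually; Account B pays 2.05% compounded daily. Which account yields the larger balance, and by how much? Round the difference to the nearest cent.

Account A growth factor: (1 + 0.01645)^34 ≈ 1.7415048443; balance ≈ 99,178.7009.
Account B growth factor: (1 + 0.0205/365)^6205 ≈ 1.4169266764; balance ≈ 80,693.9742.
Account A is larger by 18,484.7267.

Account A, by £18,484.73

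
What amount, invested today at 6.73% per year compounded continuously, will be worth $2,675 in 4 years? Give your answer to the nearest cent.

$2,043.67

P = A·e^(−rt) = 2,675·e^(−0.2692).
e^(−0.2692) ≈ 0.7639904423, so P ≈ 2,043.6744.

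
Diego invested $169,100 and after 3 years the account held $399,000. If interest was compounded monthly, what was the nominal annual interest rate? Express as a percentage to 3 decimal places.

(1 + r/12)^36 = 399,000/169,100 = 2.35955.
1 + r/12 = 2.35955^(1/36) ≈ 1.024133, so r/12 ≈ 0.024133.
r ≈ 12·0.024133 = 28.95962%.

28.960%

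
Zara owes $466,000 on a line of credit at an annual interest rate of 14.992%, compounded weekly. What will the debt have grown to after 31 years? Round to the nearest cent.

$48,291,889.41

Periodic rate = 14.992%/52 = 0.00288308; periods = 52·31 = 1612.
A = 466,000·(1 + 0.14992/52)^1612 ≈ 466,000·103.63066397275 ≈ 48,291,889.4113.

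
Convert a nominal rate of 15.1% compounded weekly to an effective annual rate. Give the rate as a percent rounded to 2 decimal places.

EAR = (1 + 15.1%/52)^52 − 1 = (1 + 0.00290385)^52 − 1.
(1 + 0.00290385)^52 ≈ 1.162742, so EAR ≈ 16.27422%.

16.27%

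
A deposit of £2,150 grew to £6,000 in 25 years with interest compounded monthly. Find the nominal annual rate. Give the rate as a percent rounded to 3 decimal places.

4.112%

The 300-period growth factor is 6,000/2,150 = 2.7907.
r/12 = 2.7907^(1/300) − 1 ≈ 0.00342683, so r ≈ 12·0.00342683 = 4.11220%.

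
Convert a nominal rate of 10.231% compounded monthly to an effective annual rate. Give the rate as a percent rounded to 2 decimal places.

EAR = (1 + 10.231%/12)^12 − 1 = (1 + 0.00852583)^12 − 1.
(1 + 0.00852583)^12 ≈ 1.107247, so EAR ≈ 10.72465%.

10.72%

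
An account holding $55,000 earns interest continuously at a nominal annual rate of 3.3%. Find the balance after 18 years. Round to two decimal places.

A = P·e^(rt) = 55,000·e^(0.033·18) = 55,000·e^0.594.
e^0.594 ≈ 1.8112188202, so A ≈ 99,617.0351.

$99,617.04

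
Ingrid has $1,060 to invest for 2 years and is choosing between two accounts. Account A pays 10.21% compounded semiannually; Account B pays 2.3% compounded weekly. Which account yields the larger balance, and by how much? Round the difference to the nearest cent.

Account A, by $183.71

A: (1 + 0.05105)^4 ≈ 1.220375573, so 1,060 × 1.220375573 ≈ 1,293.5981.
B: (1 + 0.023/52)^104 ≈ 1.047063762, so 1,060 × 1.047063762 ≈ 1,109.8876.
Difference ≈ 183.7105 in favor of A.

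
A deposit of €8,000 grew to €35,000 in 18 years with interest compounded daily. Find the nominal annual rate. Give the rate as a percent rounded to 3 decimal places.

8.200%

The 6570-period growth factor is 35,000/8,000 = 4.375.
r/365 = 4.375^(1/6570) − 1 ≈ 0.000224669, so r ≈ 365·0.000224669 = 8.20040%.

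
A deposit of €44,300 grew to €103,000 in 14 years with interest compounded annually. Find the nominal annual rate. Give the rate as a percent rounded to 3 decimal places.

The 14-period growth factor is 103,000/44,300 = 2.32506.
r = 2.32506^(1/14) − 1 ≈ 0.0621206, i.e. 6.21206%.

6.212%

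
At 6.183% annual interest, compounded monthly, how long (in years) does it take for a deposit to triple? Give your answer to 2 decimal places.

17.81 years

(1 + 0.0051525)^(12t) = 3.
12t = ln 3 / ln(1 + 0.0051525) ≈ 1.0986/0.00513927 ≈ 213.7681.
t ≈ 17.8140.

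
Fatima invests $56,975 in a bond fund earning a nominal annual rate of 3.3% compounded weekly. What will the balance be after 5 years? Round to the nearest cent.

$67,192.41

Growth factor = (1 + 0.033/52)^260 ≈ 1.1793313984.
A ≈ 56,975 × 1.1793313984 ≈ 67,192.4064.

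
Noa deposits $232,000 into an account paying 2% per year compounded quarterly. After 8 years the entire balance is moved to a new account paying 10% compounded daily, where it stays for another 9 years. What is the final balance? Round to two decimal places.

$669,288.65

After 8 years at 2%: 232,000 × 1.17304311873 ≈ 272,146.0035.
Then 9 years at 10%: 272,146.0035 × 2.45929994648 ≈ 669,288.6520.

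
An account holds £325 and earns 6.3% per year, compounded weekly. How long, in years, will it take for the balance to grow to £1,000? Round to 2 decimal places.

(1 + 0.00121154)^(52t) = 1,000/325 = 3.0769.
52t·ln(1 + 0.00121154) = ln(3.0769); 52t = 1.1239/0.00121081 ≈ 928.2502.
t ≈ 17.8510 years.

17.85 years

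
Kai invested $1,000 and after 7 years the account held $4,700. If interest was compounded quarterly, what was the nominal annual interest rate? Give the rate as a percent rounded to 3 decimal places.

(1 + r/4)^28 = 4,700/1,000 = 4.7.
1 + r/4 = 4.7^(1/28) ≈ 1.056826, so r/4 ≈ 0.056826.
r ≈ 4·0.056826 = 22.73041%.

22.730%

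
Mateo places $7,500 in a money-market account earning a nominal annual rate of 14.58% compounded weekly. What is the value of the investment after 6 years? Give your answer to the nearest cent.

$17,965.96

Growth factor = (1 + 0.1458/52)^312 ≈ 2.3954614519.
A ≈ 7,500 × 2.3954614519 ≈ 17,965.9609.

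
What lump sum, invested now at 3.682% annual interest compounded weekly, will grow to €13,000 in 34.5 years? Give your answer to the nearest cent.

€3,651.39

Growth factor = (1 + 0.03682/52)^1794 ≈ 3.5602845828.
P = 13,000/3.5602845828 ≈ 3,651.3935.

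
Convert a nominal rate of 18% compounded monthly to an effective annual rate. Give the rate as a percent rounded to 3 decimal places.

One year is 12 periods at 0.015 each: (1 + 0.015)^12 ≈ 1.195618.
EAR = 1.195618 − 1 ≈ 19.56182%.

19.562%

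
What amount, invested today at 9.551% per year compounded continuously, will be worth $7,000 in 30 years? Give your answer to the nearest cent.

P = A·e^(−rt) = 7,000·e^(−2.8653).
e^(−2.8653) ≈ 0.05696603876, so P ≈ 398.7623.

$398.76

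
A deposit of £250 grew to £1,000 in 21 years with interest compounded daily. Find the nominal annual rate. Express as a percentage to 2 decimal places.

The 7665-period growth factor is 1,000/250 = 4.
r/365 = 4^(1/7665) − 1 ≈ 0.000180877, so r ≈ 365·0.000180877 = 6.60200%.

6.60%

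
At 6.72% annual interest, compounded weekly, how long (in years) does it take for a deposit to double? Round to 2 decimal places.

(1 + 0.00129231)^(52t) = 2.
52t = ln 2 / ln(1 + 0.00129231) ≈ 0.69315/0.00129147 ≈ 536.7104.
t ≈ 10.3214.

10.32 years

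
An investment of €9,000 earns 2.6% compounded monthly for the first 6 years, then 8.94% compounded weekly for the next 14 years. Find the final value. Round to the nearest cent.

After 6 years at 2.6%: 9,000 × 1.168628973 ≈ 10,517.6608.
Then 14 years at 8.94%: 10,517.6608 × 3.4921770453 ≈ 36,729.5335.

€36,729.53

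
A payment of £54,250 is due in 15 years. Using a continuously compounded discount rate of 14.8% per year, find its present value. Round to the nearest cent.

£5,892.04

P = A·e^(−rt) = 54,250·e^(−2.22).
e^(−2.22) ≈ 0.10860910882, so P ≈ 5,892.0442.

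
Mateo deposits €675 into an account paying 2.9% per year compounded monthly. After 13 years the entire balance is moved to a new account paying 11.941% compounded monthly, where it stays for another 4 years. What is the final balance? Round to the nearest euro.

€1,582

Phase 1: 675·(1 + 0.029/12)^156 ≈ 983.6379.
Phase 2: 983.6379·(1 + 0.11941/12)^48 ≈ 1,582.1454.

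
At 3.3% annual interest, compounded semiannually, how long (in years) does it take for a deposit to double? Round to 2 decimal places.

21.18 years

(1 + 0.0165)^(2t) = 2.
2t = ln 2 / ln(1 + 0.0165) ≈ 0.69315/0.0163654 ≈ 42.3545.
t ≈ 21.1773.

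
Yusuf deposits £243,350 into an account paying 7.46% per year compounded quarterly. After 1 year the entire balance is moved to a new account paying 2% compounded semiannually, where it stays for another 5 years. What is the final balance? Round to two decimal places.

£289,431.00

Phase 1: 243,350·(1 + 0.01865)^4 ≈ 262,018.1094.
Phase 2: 262,018.1094·(1 + 0.01)^10 ≈ 289,431.0009.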